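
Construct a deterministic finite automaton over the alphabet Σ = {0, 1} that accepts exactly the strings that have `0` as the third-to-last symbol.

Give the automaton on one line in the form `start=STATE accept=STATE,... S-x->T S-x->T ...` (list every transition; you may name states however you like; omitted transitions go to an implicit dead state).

start=s0 accept=s7,s8,s9,s10 s0-0->s1 s0-1->s2 s1-0->s3 s1-1->s4 s2-0->s5 s2-1->s6 s3-0->s7 s3-1->s8 s4-0->s9 s4-1->s10 s5-0->s11 s5-1->s12 s6-0->s13 s6-1->s14 s7-0->s7 s7-1->s8 s8-0->s9 s8-1->s10 s9-0->s11 s9-1->s12 s10-0->s13 s10-1->s14 s11-0->s7 s11-1->s8 s12-0->s9 s12-1->s10 s13-0->s11 s13-1->s12 s14-0->s13 s14-1->s14

Because acceptance depends on a position counted from the end, the machine has to buffer the most recent 3 symbols. Make each state the string of the last up-to-3 symbols read; on input `x` shift the window left and append `x`. Accept when the buffered window has length 3 and begins with `0`.
With 15 states:
          0    1  
>  s0     s1   s2 
   s1     s3   s4 
   s2     s5   s6 
   s3     s7   s8 
   s4     s9  s10 
   s5    s11  s12 
   s6    s13  s14 
 * s7     s7   s8 
 * s8     s9  s10 
 * s9    s11  s12 
 * s10   s13  s14 
   s11    s7   s8 
   s12    s9  s10 
   s13   s11  s12 
   s14   s13  s14 
(> = start, * = accepting)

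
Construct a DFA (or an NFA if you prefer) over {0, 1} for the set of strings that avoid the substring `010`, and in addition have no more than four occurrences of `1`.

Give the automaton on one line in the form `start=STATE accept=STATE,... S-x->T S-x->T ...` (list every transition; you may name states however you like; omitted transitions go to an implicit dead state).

Handle the two conditions separately and then intersect. One (4 states) tracks partial matches of the forbidden pattern `010`; the other (6 states) tracks the count of `1`s, saturating at 5. Each combined state is a pair, one component from each; accept when both components accept. Equivalent product states are then merged.
With 14 states:
       0  1 
>* A   B  C 
 * B   B  D 
 * C   E  F 
 * D   G  F 
 * E   E  H 
 * F   I  J 
   G   G  G 
 * H   G  J 
 * I   I  K 
 * J   L  M 
 * K   G  M 
 * L   L  N 
 * M   M  G 
 * N   G  G 
(> = start, * = accepting)

start=A accept=A,B,C,D,E,F,H,I,J,K,L,M,N A-0->B A-1->C B-0->B B-1->D C-0->E C-1->F D-0->G D-1->F E-0->E E-1->H F-0->I F-1->J G-0->G G-1->G H-0->G H-1->J I-0->I I-1->K J-0->L J-1->M K-0->G K-1->M L-0->L L-1->N M-0->M M-1->G N-0->G N-1->G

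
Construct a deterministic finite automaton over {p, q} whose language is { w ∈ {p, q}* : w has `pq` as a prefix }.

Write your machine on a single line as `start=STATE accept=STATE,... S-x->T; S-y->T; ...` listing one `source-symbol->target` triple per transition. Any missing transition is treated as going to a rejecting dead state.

Walk along `pq` while the input agrees: from A take `p` to B, and so on. Any deviation drops to the rejecting sink D. Once C is reached the prefix is confirmed and every continuation is accepted.
       p  q 
>  A   B  D 
   B   D  C 
 * C   C  C 
   D   D  D 
(> = start, * = accepting)

start=A; accept=C; A-p->B; A-q->D; B-p->D; B-q->C; C-p->C; C-q->C; D-p->D; D-q->D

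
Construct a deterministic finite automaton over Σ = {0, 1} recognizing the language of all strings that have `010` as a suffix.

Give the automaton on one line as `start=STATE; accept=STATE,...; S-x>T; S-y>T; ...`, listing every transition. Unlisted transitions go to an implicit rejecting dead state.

start=s0; accept=s3; s0-0>s1; s0-1>s0; s1-0>s1; s1-1>s2; s2-0>s3; s2-1>s0; s3-0>s1; s3-1>s2

Let each state record the length of the longest suffix of the input read so far that is also a prefix of `010`. s1 means the last symbol is `0`; s2 means the last 2 symbols are `01`; s3 means the last 3 symbols are `010`. Accept only at s3, where the string currently ends in `010`.
4 states suffice.
        0   1  
>  s0   s1  s0 
   s1   s1  s2 
   s2   s3  s0 
 * s3   s1  s2 
(> = start, * = accepting)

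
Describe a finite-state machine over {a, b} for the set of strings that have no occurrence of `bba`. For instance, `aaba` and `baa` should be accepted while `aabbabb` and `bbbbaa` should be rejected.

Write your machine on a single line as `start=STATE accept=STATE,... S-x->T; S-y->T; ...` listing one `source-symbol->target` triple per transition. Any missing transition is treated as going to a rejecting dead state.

Track partial matches of the forbidden pattern `bba`. State q3 is a dead state reached once `bba` has occurred; every other state accepts. q0 means no part of `bba` is currently matched.
4 states suffice.
        a   b  
>* q0   q0  q1 
 * q1   q0  q2 
 * q2   q3  q2 
   q3   q3  q3 
(> = start, * = accepting)

start=q0; accept=q0,q1,q2; q0-a->q0; q0-b->q1; q1-a->q0; q1-b->q2; q2-a->q3; q2-b->q2; q3-a->q3; q3-b->q3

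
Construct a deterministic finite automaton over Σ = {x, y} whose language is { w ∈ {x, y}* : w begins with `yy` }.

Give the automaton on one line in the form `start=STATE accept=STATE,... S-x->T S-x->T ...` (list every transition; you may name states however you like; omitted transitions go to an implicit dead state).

start=q0 accept=q2 q0-x->q3 q0-y->q1 q1-x->q3 q1-y->q2 q2-x->q2 q2-y->q2 q3-x->q3 q3-y->q3

Walk along `yy` while the input agrees: from q0 take `y` to q1, and so on. Any deviation drops to the rejecting sink q3. Once q2 is reached the prefix is confirmed and every continuation is accepted.
With 4 states:
        x   y  
>  q0   q3  q1 
   q1   q3  q2 
 * q2   q2  q2 
   q3   q3  q3 
(> = start, * = accepting)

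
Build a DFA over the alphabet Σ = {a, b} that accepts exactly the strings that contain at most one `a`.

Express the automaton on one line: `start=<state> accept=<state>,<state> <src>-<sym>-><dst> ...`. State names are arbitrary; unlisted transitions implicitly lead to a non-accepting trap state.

start=s0 accept=s0,s1 s0-a->s1 s0-b->s0 s1-a->s2 s1-b->s1 s2-a->s2 s2-b->s2

Count `a`s, saturating at 2: state s0 means no `a` yet, s1 means one `a` seen, s2 means more than one. Each `a` increments (capped at s2); other symbols loop. Accept from {s0, s1}.
3 states suffice.
        a   b  
>* s0   s1  s0 
 * s1   s2  s1 
   s2   s2  s2 
(> = start, * = accepting)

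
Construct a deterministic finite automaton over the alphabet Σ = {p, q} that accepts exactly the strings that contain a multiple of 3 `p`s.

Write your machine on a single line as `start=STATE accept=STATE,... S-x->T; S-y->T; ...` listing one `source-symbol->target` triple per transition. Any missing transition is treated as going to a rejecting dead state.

start=S0; accept=S0; S0-p->S1; S0-q->S0; S1-p->S2; S1-q->S1; S2-p->S0; S2-q->S2

Keep the running count of `p`s modulo 3: each `p` advances along the cycle S0 → S1 → S2 → S0 while other symbols loop. Accept at S0.
3 states suffice.
        p   q  
>* S0   S1  S0 
   S1   S2  S1 
   S2   S0  S2 
(> = start, * = accepting)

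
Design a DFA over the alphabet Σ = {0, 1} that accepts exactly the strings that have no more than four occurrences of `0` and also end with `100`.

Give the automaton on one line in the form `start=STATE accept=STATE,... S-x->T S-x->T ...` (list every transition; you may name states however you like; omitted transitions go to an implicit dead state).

start=q0 accept=q9,q13,q17 q0-0->q1 q0-1->q2 q1-0->q3 q1-1->q4 q2-0->q5 q2-1->q2 q3-0->q6 q3-1->q7 q4-0->q8 q4-1->q4 q5-0->q9 q5-1->q4 q6-0->q10 q6-1->q11 q7-0->q12 q7-1->q7 q8-0->q13 q8-1->q7 q9-0->q6 q9-1->q7 q10-0->q14 q10-1->q15 q11-0->q16 q11-1->q11 q12-0->q17 q12-1->q11 q13-0->q10 q13-1->q11 q14-0->q14 q14-1->q18 q15-0->q19 q15-1->q15 q16-0->q20 q16-1->q15 q17-0->q14 q17-1->q15 q18-0->q19 q18-1->q18 q19-0->q20 q19-1->q18 q20-0->q14 q20-1->q18

Handle the two conditions separately and then intersect. The first has 6 states tracking the count of `0`s, saturating at 5; the second has 4 states tracking how much of the suffix `100` has currently been matched. A product state is a pair (one from each), accepting exactly when both do.
A 21-state machine:
          0    1  
>  q0     q1   q2 
   q1     q3   q4 
   q2     q5   q2 
   q3     q6   q7 
   q4     q8   q4 
   q5     q9   q4 
   q6    q10  q11 
   q7    q12   q7 
   q8    q13   q7 
 * q9     q6   q7 
   q10   q14  q15 
   q11   q16  q11 
   q12   q17  q11 
 * q13   q10  q11 
   q14   q14  q18 
   q15   q19  q15 
   q16   q20  q15 
 * q17   q14  q15 
   q18   q19  q18 
   q19   q20  q18 
   q20   q14  q18 
(> = start, * = accepting)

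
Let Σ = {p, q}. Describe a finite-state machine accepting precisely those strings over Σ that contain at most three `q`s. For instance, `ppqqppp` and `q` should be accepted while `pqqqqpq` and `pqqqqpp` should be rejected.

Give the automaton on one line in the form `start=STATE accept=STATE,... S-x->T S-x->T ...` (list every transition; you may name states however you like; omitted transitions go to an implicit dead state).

Count `q`s, saturating at 4: states s0 through s3 mean 0 through 3 `q`s seen; s4 means more than 3. Each `q` increments (capped at s4); other symbols loop. Accept from {s0, s1, s2, s3}.
        p   q  
>* s0   s0  s1 
 * s1   s1  s2 
 * s2   s2  s3 
 * s3   s3  s4 
   s4   s4  s4 
(> = start, * = accepting)

start=s0 accept=s0,s1,s2,s3 s0-p->s0 s0-q->s1 s1-p->s1 s1-q->s2 s2-p->s2 s2-q->s3 s3-p->s3 s3-q->s4 s4-p->s4 s4-q->s4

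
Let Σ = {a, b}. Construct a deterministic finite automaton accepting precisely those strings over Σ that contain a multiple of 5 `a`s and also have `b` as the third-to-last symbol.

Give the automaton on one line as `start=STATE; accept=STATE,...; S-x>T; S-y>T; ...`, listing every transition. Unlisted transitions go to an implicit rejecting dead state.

start=q0; accept=q6,q13,q14,q15; q0-a>q1; q0-b>q2; q1-a>q3; q1-b>q1; q2-a>q1; q2-b>q4; q3-a>q5; q3-b>q3; q4-a>q1; q4-b>q6; q5-a>q7; q5-b>q8; q6-a>q1; q6-b>q6; q7-a>q0; q7-b>q9; q8-a>q10; q8-b>q8; q9-a>q11; q9-b>q12; q10-a>q13; q10-b>q9; q11-a>q1; q11-b>q14; q12-a>q15; q12-b>q12; q13-a>q1; q13-b>q2; q14-a>q1; q14-b>q4; q15-a>q1; q15-b>q14

Run two small machines in parallel and take their product. The first has 5 states tracking the count of `a`s modulo 5; the second has 15 states tracking the last 3 symbols read. A product state is a pair (one from each), accepting exactly when both do. Equivalent product states are then merged.
16 states suffice.
          a    b  
>  q0     q1   q2 
   q1     q3   q1 
   q2     q1   q4 
   q3     q5   q3 
   q4     q1   q6 
   q5     q7   q8 
 * q6     q1   q6 
   q7     q0   q9 
   q8    q10   q8 
   q9    q11  q12 
   q10   q13   q9 
   q11    q1  q14 
   q12   q15  q12 
 * q13    q1   q2 
 * q14    q1   q4 
 * q15    q1  q14 
(> = start, * = accepting)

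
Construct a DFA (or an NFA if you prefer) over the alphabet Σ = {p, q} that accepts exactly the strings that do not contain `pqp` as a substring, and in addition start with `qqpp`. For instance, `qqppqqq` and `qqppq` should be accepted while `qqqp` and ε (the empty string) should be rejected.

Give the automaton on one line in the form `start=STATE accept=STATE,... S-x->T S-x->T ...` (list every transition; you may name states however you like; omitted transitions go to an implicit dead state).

Handle the two conditions separately and then intersect. The first has 4 states tracking partial matches of the forbidden pattern `pqp`; the second has 6 states tracking whether the input so far still matches the prefix `qqpp`. A product state is a pair (one from each), accepting exactly when both do. Equivalent product states are then merged.
       p  q 
>  A   B  C 
   B   B  B 
   C   B  D 
   D   E  B 
   E   F  B 
 * F   F  G 
 * G   B  H 
 * H   F  H 
(> = start, * = accepting)

start=A accept=F,G,H A-p->B A-q->C B-p->B B-q->B C-p->B C-q->D D-p->E D-q->B E-p->F E-q->B F-p->F F-q->G G-p->B G-q->H H-p->F H-q->H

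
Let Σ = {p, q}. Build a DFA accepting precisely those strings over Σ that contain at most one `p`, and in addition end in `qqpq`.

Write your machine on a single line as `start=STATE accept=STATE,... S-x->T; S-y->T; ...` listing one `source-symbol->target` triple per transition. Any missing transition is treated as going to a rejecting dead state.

Run two small machines in parallel and take their product. The first has 3 states tracking the count of `p`s, saturating at 2; the second has 5 states tracking how much of the suffix `qqpq` has currently been matched. A product state is a pair (one from each), accepting exactly when both do. After merging equivalent states the machine shrinks.
A 6-state machine:
        p   q  
>  S0   S1  S2 
   S1   S1  S1 
   S2   S1  S3 
   S3   S4  S3 
   S4   S1  S5 
 * S5   S1  S1 
(> = start, * = accepting)

start=S0; accept=S5; S0-p->S1; S0-q->S2; S1-p->S1; S1-q->S1; S2-p->S1; S2-q->S3; S3-p->S4; S3-q->S3; S4-p->S1; S4-q->S5; S5-p->S1; S5-q->S1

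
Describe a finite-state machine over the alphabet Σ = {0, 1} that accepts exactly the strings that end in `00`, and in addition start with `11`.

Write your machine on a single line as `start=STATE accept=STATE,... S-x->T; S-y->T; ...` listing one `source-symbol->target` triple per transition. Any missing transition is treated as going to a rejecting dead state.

start=q0; accept=q7; q0-0->q1; q0-1->q2; q1-0->q3; q1-1->q4; q2-0->q1; q2-1->q5; q3-0->q3; q3-1->q4; q4-0->q1; q4-1->q4; q5-0->q6; q5-1->q5; q6-0->q7; q6-1->q5; q7-0->q7; q7-1->q5

Run two small machines in parallel and take their product. One (3 states) tracks how much of the suffix `00` has currently been matched; the other (4 states) tracks whether the input so far still matches the prefix `11`. Each combined state is a pair, one component from each; accept when both components accept.
With 8 states:
        0   1  
>  q0   q1  q2 
   q1   q3  q4 
   q2   q1  q5 
   q3   q3  q4 
   q4   q1  q4 
   q5   q6  q5 
   q6   q7  q5 
 * q7   q7  q5 
(> = start, * = accepting)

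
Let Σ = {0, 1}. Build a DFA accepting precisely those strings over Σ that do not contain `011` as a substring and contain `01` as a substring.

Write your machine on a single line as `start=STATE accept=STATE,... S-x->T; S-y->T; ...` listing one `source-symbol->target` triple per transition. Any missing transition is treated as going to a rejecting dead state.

Handle the two conditions separately and then intersect. The first has 4 states tracking partial matches of the forbidden pattern `011`; the second has 3 states tracking whether and how much of `01` has been seen. A product state is a pair (one from each), accepting exactly when both do.
With 5 states:
        0   1  
>  S0   S1  S0 
   S1   S1  S2 
 * S2   S3  S4 
 * S3   S3  S2 
   S4   S4  S4 
(> = start, * = accepting)

start=S0; accept=S2,S3; S0-0->S1; S0-1->S0; S1-0->S1; S1-1->S2; S2-0->S3; S2-1->S4; S3-0->S3; S3-1->S2; S4-0->S4; S4-1->S4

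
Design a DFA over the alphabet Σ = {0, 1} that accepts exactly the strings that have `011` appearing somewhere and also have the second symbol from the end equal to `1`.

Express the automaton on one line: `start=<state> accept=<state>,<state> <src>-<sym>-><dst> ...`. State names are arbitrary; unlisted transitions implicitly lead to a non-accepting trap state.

start=q0 accept=q3,q4 q0-0->q1 q0-1->q0 q1-0->q1 q1-1->q2 q2-0->q1 q2-1->q3 q3-0->q4 q3-1->q3 q4-0->q5 q4-1->q6 q5-0->q5 q5-1->q6 q6-0->q4 q6-1->q3

Build one automaton per condition and run them in lockstep. The first has 4 states tracking whether and how much of `011` has been seen; the second has 7 states tracking the last 2 symbols read. A product state is a pair (one from each), accepting exactly when both do. Equivalent product states are then merged.
A 7-state machine:
        0   1  
>  q0   q1  q0 
   q1   q1  q2 
   q2   q1  q3 
 * q3   q4  q3 
 * q4   q5  q6 
   q5   q5  q6 
   q6   q4  q3 
(> = start, * = accepting)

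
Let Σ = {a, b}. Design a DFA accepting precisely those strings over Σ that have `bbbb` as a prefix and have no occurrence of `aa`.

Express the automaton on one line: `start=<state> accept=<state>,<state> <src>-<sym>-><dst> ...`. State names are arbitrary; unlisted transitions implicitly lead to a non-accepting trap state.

Run two small machines in parallel and take their product. One (6 states) tracks whether the input so far still matches the prefix `bbbb`; the other (3 states) tracks partial matches of the forbidden pattern `aa`. Each combined state is a pair, one component from each; accept when both components accept. Equivalent product states are then merged.
With 7 states:
        a   b  
>  s0   s1  s2 
   s1   s1  s1 
   s2   s1  s3 
   s3   s1  s4 
   s4   s1  s5 
 * s5   s6  s5 
 * s6   s1  s5 
(> = start, * = accepting)

start=s0 accept=s5,s6 s0-a->s1 s0-b->s2 s1-a->s1 s1-b->s1 s2-a->s1 s2-b->s3 s3-a->s1 s3-b->s4 s4-a->s1 s4-b->s5 s5-a->s6 s5-b->s5 s6-a->s1 s6-b->s5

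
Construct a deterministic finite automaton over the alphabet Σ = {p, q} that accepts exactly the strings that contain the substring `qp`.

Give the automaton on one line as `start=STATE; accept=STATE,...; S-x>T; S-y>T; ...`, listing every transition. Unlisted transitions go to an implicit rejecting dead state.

Track how much of `qp` has been matched so far: state s0 is no progress, s2 is the absorbing accept state reached once `qp` has occurred. Intermediate states record partial matches; on a mismatch, fall back to the longest reusable overlap.
A 3-state machine:
        p   q  
>  s0   s0  s1 
   s1   s2  s1 
 * s2   s2  s2 
(> = start, * = accepting)

start=s0; accept=s2; s0-p>s0; s0-q>s1; s1-p>s2; s1-q>s1; s2-p>s2; s2-q>s2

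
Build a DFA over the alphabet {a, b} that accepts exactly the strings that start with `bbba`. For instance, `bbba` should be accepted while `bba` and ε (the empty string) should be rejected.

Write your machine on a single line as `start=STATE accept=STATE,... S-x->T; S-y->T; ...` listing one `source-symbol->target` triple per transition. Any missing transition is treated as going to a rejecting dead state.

Walk along `bbba` while the input agrees: from q0 take `b` to q1, and so on. Any deviation drops to the rejecting sink q5. Once q4 is reached the prefix is confirmed and every continuation is accepted.
A 6-state machine:
        a   b  
>  q0   q5  q1 
   q1   q5  q2 
   q2   q5  q3 
   q3   q4  q5 
 * q4   q4  q4 
   q5   q5  q5 
(> = start, * = accepting)

start=q0; accept=q4; q0-a->q5; q0-b->q1; q1-a->q5; q1-b->q2; q2-a->q5; q2-b->q3; q3-a->q4; q3-b->q5; q4-a->q4; q4-b->q4; q5-a->q5; q5-b->q5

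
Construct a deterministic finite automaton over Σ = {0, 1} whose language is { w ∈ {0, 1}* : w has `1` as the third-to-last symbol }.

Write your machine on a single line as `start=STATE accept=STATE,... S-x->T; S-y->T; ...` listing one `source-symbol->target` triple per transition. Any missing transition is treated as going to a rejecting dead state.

A DFA must remember the last 3 symbols (since which symbol is third-to-last isn't known until the input ends). Use one state per possible window of the last ≤3 symbols; accept from those whose window starts with `1`.
A 15-state machine:
          0    1  
>  S0     S1   S2 
   S1     S3   S4 
   S2     S5   S6 
   S3     S7   S8 
   S4     S9  S10 
   S5    S11  S12 
   S6    S13  S14 
   S7     S7   S8 
   S8     S9  S10 
   S9    S11  S12 
   S10   S13  S14 
 * S11    S7   S8 
 * S12    S9  S10 
 * S13   S11  S12 
 * S14   S13  S14 
(> = start, * = accepting)

start=S0; accept=S11,S12,S13,S14; S0-0->S1; S0-1->S2; S1-0->S3; S1-1->S4; S2-0->S5; S2-1->S6; S3-0->S7; S3-1->S8; S4-0->S9; S4-1->S10; S5-0->S11; S5-1->S12; S6-0->S13; S6-1->S14; S7-0->S7; S7-1->S8; S8-0->S9; S8-1->S10; S9-0->S11; S9-1->S12; S10-0->S13; S10-1->S14; S11-0->S7; S11-1->S8; S12-0->S9; S12-1->S10; S13-0->S11; S13-1->S12; S14-0->S13; S14-1->S14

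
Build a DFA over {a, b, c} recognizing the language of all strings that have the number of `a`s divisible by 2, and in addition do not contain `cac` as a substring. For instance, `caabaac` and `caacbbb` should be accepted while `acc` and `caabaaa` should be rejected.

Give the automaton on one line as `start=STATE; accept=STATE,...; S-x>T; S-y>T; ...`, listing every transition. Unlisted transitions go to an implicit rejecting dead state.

Run two small machines in parallel and take their product. The first has 2 states tracking the count of `a`s modulo 2; the second has 4 states tracking partial matches of the forbidden pattern `cac`. A product state is a pair (one from each), accepting exactly when both do.
With 8 states:
        a   b   c  
>* q0   q1  q0  q2 
   q1   q0  q1  q3 
 * q2   q4  q0  q2 
   q3   q5  q1  q3 
   q4   q0  q1  q6 
 * q5   q1  q0  q7 
   q6   q7  q6  q6 
   q7   q6  q7  q7 
(> = start, * = accepting)

start=q0; accept=q0,q2,q5; q0-a>q1; q0-b>q0; q0-c>q2; q1-a>q0; q1-b>q1; q1-c>q3; q2-a>q4; q2-b>q0; q2-c>q2; q3-a>q5; q3-b>q1; q3-c>q3; q4-a>q0; q4-b>q1; q4-c>q6; q5-a>q1; q5-b>q0; q5-c>q7; q6-a>q7; q6-b>q6; q6-c>q6; q7-a>q6; q7-b>q7; q7-c>q7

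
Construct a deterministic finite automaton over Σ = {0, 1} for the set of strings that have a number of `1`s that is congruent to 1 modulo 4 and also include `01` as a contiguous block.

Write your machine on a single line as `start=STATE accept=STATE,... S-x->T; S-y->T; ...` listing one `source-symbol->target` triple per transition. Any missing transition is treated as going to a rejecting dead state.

Build one automaton per condition and run them in lockstep. The first has 4 states tracking the count of `1`s modulo 4; the second has 3 states tracking whether and how much of `01` has been seen. A product state is a pair (one from each), accepting exactly when both do.
          0    1  
>  S0     S1   S2 
   S1     S1   S3 
   S2     S4   S5 
 * S3     S3   S6 
   S4     S4   S6 
   S5     S7   S8 
   S6     S6   S9 
   S7     S7   S9 
   S8    S10   S0 
   S9     S9  S11 
   S10   S10  S11 
   S11   S11   S3 
(> = start, * = accepting)

start=S0; accept=S3; S0-0->S1; S0-1->S2; S1-0->S1; S1-1->S3; S2-0->S4; S2-1->S5; S3-0->S3; S3-1->S6; S4-0->S4; S4-1->S6; S5-0->S7; S5-1->S8; S6-0->S6; S6-1->S9; S7-0->S7; S7-1->S9; S8-0->S10; S8-1->S0; S9-0->S9; S9-1->S11; S10-0->S10; S10-1->S11; S11-0->S11; S11-1->S3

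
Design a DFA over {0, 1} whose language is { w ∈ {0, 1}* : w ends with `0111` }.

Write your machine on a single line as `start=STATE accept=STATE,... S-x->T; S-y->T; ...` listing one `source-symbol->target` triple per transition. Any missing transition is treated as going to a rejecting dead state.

start=A; accept=E; A-0->B; A-1->A; B-0->B; B-1->C; C-0->B; C-1->D; D-0->B; D-1->E; E-0->B; E-1->A

Remember how much of `0111` the current input suffix matches. State A means no match yet; B means the last symbol is `0`; C means the last 2 symbols are `01`; D means the last 3 symbols are `011`; E means the last 4 symbols are `0111`. Only E accepts. On a mismatch, fall back to the longest proper suffix that is still a prefix of `0111`.
5 states suffice.
       0  1 
>  A   B  A 
   B   B  C 
   C   B  D 
   D   B  E 
 * E   B  A 
(> = start, * = accepting)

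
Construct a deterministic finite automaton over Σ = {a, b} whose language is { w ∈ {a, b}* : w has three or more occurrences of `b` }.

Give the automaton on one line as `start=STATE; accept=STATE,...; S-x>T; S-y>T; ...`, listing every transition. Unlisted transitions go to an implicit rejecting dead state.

Only the number of `b`s matters, and only up to 4. Make a chain q0 → q1 → q2 → q3 → q4 advanced by each `b` (with q4 absorbing); every other symbol self-loops. The accepting set is {q3, q4}.
With 5 states:
        a   b  
>  q0   q0  q1 
   q1   q1  q2 
   q2   q2  q3 
 * q3   q3  q4 
 * q4   q4  q4 
(> = start, * = accepting)

start=q0; accept=q3,q4; q0-a>q0; q0-b>q1; q1-a>q1; q1-b>q2; q2-a>q2; q2-b>q3; q3-a>q3; q3-b>q4; q4-a>q4; q4-b>q4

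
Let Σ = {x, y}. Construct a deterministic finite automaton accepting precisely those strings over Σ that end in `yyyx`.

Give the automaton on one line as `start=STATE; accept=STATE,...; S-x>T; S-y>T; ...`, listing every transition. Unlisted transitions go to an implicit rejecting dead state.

start=q0; accept=q4; q0-x>q0; q0-y>q1; q1-x>q0; q1-y>q2; q2-x>q0; q2-y>q3; q3-x>q4; q3-y>q3; q4-x>q0; q4-y>q1

Let each state record the length of the longest suffix of the input read so far that is also a prefix of `yyyx`. q1 means the last symbol is `y`; q2 means the last 2 symbols are `yy`; q3 means the last 3 symbols are `yyy`; q4 means the last 4 symbols are `yyyx`. Accept only at q4, where the string currently ends in `yyyx`.
With 5 states:
        x   y  
>  q0   q0  q1 
   q1   q0  q2 
   q2   q0  q3 
   q3   q4  q3 
 * q4   q0  q1 
(> = start, * = accepting)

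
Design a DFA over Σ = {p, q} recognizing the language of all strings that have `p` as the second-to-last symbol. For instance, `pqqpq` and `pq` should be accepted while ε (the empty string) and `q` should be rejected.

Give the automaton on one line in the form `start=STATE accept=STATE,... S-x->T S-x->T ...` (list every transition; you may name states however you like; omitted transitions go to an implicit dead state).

A DFA must remember the last 2 symbols (since which symbol is second-to-last isn't known until the input ends). Use one state per possible window of the last ≤2 symbols; accept from those whose window starts with `p`.
A 7-state machine:
        p   q  
>  s0   s1  s2 
   s1   s3  s4 
   s2   s5  s6 
 * s3   s3  s4 
 * s4   s5  s6 
   s5   s3  s4 
   s6   s5  s6 
(> = start, * = accepting)

start=s0 accept=s3,s4 s0-p->s1 s0-q->s2 s1-p->s3 s1-q->s4 s2-p->s5 s2-q->s6 s3-p->s3 s3-q->s4 s4-p->s5 s4-q->s6 s5-p->s3 s5-q->s4 s6-p->s5 s6-q->s6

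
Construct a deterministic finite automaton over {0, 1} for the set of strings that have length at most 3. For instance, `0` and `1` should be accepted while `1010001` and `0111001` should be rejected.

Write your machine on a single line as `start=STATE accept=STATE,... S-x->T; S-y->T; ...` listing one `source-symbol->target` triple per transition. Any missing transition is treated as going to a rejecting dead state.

Count input length up to 4: every symbol moves from s0 toward s4, which means 'more than 3' and absorbs. Accept from {s0, s1, s2, s3}.
A 5-state machine:
        0   1  
>* s0   s1  s1 
 * s1   s2  s2 
 * s2   s3  s3 
 * s3   s4  s4 
   s4   s4  s4 
(> = start, * = accepting)

start=s0; accept=s0,s1,s2,s3; s0-0->s1; s0-1->s1; s1-0->s2; s1-1->s2; s2-0->s3; s2-1->s3; s3-0->s4; s3-1->s4; s4-0->s4; s4-1->s4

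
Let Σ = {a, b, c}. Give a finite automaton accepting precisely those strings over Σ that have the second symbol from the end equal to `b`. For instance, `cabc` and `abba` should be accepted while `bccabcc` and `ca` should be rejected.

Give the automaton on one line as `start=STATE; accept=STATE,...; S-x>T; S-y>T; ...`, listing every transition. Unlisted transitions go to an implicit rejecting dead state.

A DFA must remember the last 2 symbols (since which symbol is second-to-last isn't known until the input ends). Use one state per possible window of the last ≤2 symbols; accept from those whose window starts with `b`.
13 states suffice.
          a    b    c  
>  q0     q1   q2   q3 
   q1     q4   q5   q6 
   q2     q7   q8   q9 
   q3    q10  q11  q12 
   q4     q4   q5   q6 
   q5     q7   q8   q9 
   q6    q10  q11  q12 
 * q7     q4   q5   q6 
 * q8     q7   q8   q9 
 * q9    q10  q11  q12 
   q10    q4   q5   q6 
   q11    q7   q8   q9 
   q12   q10  q11  q12 
(> = start, * = accepting)

start=q0; accept=q7,q8,q9; q0-a>q1; q0-b>q2; q0-c>q3; q1-a>q4; q1-b>q5; q1-c>q6; q2-a>q7; q2-b>q8; q2-c>q9; q3-a>q10; q3-b>q11; q3-c>q12; q4-a>q4; q4-b>q5; q4-c>q6; q5-a>q7; q5-b>q8; q5-c>q9; q6-a>q10; q6-b>q11; q6-c>q12; q7-a>q4; q7-b>q5; q7-c>q6; q8-a>q7; q8-b>q8; q8-c>q9; q9-a>q10; q9-b>q11; q9-c>q12; q10-a>q4; q10-b>q5; q10-c>q6; q11-a>q7; q11-b>q8; q11-c>q9; q12-a>q10; q12-b>q11; q12-c>q12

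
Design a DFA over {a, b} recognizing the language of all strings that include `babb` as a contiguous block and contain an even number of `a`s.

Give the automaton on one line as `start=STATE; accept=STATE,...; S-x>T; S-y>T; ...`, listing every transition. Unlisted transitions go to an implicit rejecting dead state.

Handle the two conditions separately and then intersect. One (5 states) tracks whether and how much of `babb` has been seen; the other (2 states) tracks the count of `a`s modulo 2. Each combined state is a pair, one component from each; accept when both components accept.
        a   b  
>  q0   q1  q2 
   q1   q0  q3 
   q2   q4  q2 
   q3   q5  q3 
   q4   q0  q6 
   q5   q1  q7 
   q6   q5  q8 
   q7   q4  q9 
   q8   q9  q8 
 * q9   q8  q9 
(> = start, * = accepting)

start=q0; accept=q9; q0-a>q1; q0-b>q2; q1-a>q0; q1-b>q3; q2-a>q4; q2-b>q2; q3-a>q5; q3-b>q3; q4-a>q0; q4-b>q6; q5-a>q1; q5-b>q7; q6-a>q5; q6-b>q8; q7-a>q4; q7-b>q9; q8-a>q9; q8-b>q8; q9-a>q8; q9-b>q9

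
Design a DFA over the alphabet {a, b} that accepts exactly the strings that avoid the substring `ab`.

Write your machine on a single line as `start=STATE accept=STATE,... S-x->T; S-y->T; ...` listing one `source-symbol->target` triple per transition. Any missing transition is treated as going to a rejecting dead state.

start=s0; accept=s0,s1; s0-a->s1; s0-b->s0; s1-a->s1; s1-b->s2; s2-a->s2; s2-b->s2

Track partial matches of the forbidden pattern `ab`. State s2 is a dead state reached once `ab` has occurred; every other state accepts. s0 means no part of `ab` is currently matched.
3 states suffice.
        a   b  
>* s0   s1  s0 
 * s1   s1  s2 
   s2   s2  s2 
(> = start, * = accepting)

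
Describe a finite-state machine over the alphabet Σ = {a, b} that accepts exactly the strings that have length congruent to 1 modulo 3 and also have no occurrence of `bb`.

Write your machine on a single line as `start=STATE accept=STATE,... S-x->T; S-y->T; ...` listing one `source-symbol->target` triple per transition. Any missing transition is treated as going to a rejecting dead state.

Build one automaton per condition and run them in lockstep. The first has 3 states tracking the input length modulo 3; the second has 3 states tracking partial matches of the forbidden pattern `bb`. A product state is a pair (one from each), accepting exactly when both do. After merging equivalent states the machine shrinks.
A 7-state machine:
        a   b  
>  q0   q1  q2 
 * q1   q3  q4 
 * q2   q3  q5 
   q3   q0  q6 
   q4   q0  q5 
   q5   q5  q5 
   q6   q1  q5 
(> = start, * = accepting)

start=q0; accept=q1,q2; q0-a->q1; q0-b->q2; q1-a->q3; q1-b->q4; q2-a->q3; q2-b->q5; q3-a->q0; q3-b->q6; q4-a->q0; q4-b->q5; q5-a->q5; q5-b->q5; q6-a->q1; q6-b->q5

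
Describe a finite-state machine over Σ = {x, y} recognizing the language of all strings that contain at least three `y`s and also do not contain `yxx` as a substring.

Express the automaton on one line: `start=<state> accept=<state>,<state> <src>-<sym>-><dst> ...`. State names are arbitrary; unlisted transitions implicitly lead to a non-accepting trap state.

start=q0 accept=q6,q7 q0-x->q0 q0-y->q1 q1-x->q2 q1-y->q3 q2-x->q4 q2-y->q3 q3-x->q5 q3-y->q6 q4-x->q4 q4-y->q4 q5-x->q4 q5-y->q6 q6-x->q7 q6-y->q6 q7-x->q4 q7-y->q6

Build one automaton per condition and run them in lockstep. The first has 5 states tracking the count of `y`s, saturating at 4; the second has 4 states tracking partial matches of the forbidden pattern `yxx`. A product state is a pair (one from each), accepting exactly when both do. Minimizing collapses redundant product states.
        x   y  
>  q0   q0  q1 
   q1   q2  q3 
   q2   q4  q3 
   q3   q5  q6 
   q4   q4  q4 
   q5   q4  q6 
 * q6   q7  q6 
 * q7   q4  q6 
(> = start, * = accepting)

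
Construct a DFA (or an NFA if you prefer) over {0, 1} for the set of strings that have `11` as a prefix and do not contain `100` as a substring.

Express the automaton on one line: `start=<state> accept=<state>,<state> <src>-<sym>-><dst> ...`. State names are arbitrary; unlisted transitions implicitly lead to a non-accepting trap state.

start=S0 accept=S3,S4 S0-0->S1 S0-1->S2 S1-0->S1 S1-1->S1 S2-0->S1 S2-1->S3 S3-0->S4 S3-1->S3 S4-0->S1 S4-1->S3

Run two small machines in parallel and take their product. One (4 states) tracks whether the input so far still matches the prefix `11`; the other (4 states) tracks partial matches of the forbidden pattern `100`. Each combined state is a pair, one component from each; accept when both components accept. Equivalent product states are then merged.
5 states suffice.
        0   1  
>  S0   S1  S2 
   S1   S1  S1 
   S2   S1  S3 
 * S3   S4  S3 
 * S4   S1  S3 
(> = start, * = accepting)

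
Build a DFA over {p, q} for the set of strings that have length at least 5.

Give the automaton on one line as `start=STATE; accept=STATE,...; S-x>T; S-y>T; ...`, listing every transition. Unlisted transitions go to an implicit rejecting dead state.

Count input length up to 6: every symbol moves from S0 toward S6, which means 'more than 5' and absorbs. Accept from {S5, S6}.
        p   q  
>  S0   S1  S1 
   S1   S2  S2 
   S2   S3  S3 
   S3   S4  S4 
   S4   S5  S5 
 * S5   S6  S6 
 * S6   S6  S6 
(> = start, * = accepting)

start=S0; accept=S5,S6; S0-p>S1; S0-q>S1; S1-p>S2; S1-q>S2; S2-p>S3; S2-q>S3; S3-p>S4; S3-q>S4; S4-p>S5; S4-q>S5; S5-p>S6; S5-q>S6; S6-p>S6; S6-q>S6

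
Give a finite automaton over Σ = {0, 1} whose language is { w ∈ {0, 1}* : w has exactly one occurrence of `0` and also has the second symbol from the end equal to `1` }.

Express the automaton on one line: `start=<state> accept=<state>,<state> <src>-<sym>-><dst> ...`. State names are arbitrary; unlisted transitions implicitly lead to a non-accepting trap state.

start=s0 accept=s5,s6 s0-0->s1 s0-1->s2 s1-0->s3 s1-1->s4 s2-0->s5 s2-1->s2 s3-0->s3 s3-1->s3 s4-0->s3 s4-1->s6 s5-0->s3 s5-1->s4 s6-0->s3 s6-1->s6

Handle the two conditions separately and then intersect. One (3 states) tracks the count of `0`s, saturating at 2; the other (7 states) tracks the last 2 symbols read. Each combined state is a pair, one component from each; accept when both components accept. Minimizing collapses redundant product states.
        0   1  
>  s0   s1  s2 
   s1   s3  s4 
   s2   s5  s2 
   s3   s3  s3 
   s4   s3  s6 
 * s5   s3  s4 
 * s6   s3  s6 
(> = start, * = accepting)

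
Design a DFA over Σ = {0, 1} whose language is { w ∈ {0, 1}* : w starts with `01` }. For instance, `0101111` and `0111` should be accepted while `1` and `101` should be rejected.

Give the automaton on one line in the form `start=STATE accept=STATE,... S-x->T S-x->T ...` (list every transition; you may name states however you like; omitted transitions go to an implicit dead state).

start=S0 accept=S2 S0-0->S1 S0-1->S3 S1-0->S3 S1-1->S2 S2-0->S2 S2-1->S2 S3-0->S3 S3-1->S3

Check the first 2 symbols one by one: S0 through S1 record how many have matched `01` so far; any wrong symbol goes to the dead state S3. After all 2 match we enter the accepting sink S2.
        0   1  
>  S0   S1  S3 
   S1   S3  S2 
 * S2   S2  S2 
   S3   S3  S3 
(> = start, * = accepting)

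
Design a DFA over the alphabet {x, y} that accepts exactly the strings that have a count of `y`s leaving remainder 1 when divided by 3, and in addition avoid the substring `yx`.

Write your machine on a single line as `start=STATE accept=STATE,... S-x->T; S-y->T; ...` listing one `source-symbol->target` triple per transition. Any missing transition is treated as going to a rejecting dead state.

Build one automaton per condition and run them in lockstep. The first has 3 states tracking the count of `y`s modulo 3; the second has 3 states tracking partial matches of the forbidden pattern `yx`. A product state is a pair (one from each), accepting exactly when both do.
7 states suffice.
       x  y 
>  A   A  B 
 * B   C  D 
   C   C  E 
   D   E  F 
   E   E  G 
   F   G  B 
   G   G  C 
(> = start, * = accepting)

start=A; accept=B; A-x->A; A-y->B; B-x->C; B-y->D; C-x->C; C-y->E; D-x->E; D-y->F; E-x->E; E-y->G; F-x->G; F-y->B; G-x->G; G-y->C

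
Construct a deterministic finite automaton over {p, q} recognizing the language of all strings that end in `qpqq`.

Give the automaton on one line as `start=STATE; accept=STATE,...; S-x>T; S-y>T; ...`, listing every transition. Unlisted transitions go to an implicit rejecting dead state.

start=A; accept=E; A-p>A; A-q>B; B-p>C; B-q>B; C-p>A; C-q>D; D-p>C; D-q>E; E-p>C; E-q>B

Remember how much of `qpqq` the current input suffix matches. State A means no match yet; B means the last symbol is `q`; C means the last 2 symbols are `qp`; D means the last 3 symbols are `qpq`; E means the last 4 symbols are `qpqq`. Only E accepts. On a mismatch, fall back to the longest proper suffix that is still a prefix of `qpqq`.
A 5-state machine:
       p  q 
>  A   A  B 
   B   C  B 
   C   A  D 
   D   C  E 
 * E   C  B 
(> = start, * = accepting)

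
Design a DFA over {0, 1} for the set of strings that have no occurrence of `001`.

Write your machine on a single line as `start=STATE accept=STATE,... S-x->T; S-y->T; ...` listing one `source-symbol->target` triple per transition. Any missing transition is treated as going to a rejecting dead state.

start=q0; accept=q0,q1,q2; q0-0->q1; q0-1->q0; q1-0->q2; q1-1->q0; q2-0->q2; q2-1->q3; q3-0->q3; q3-1->q3

Track partial matches of the forbidden pattern `001`. State q3 is a dead state reached once `001` has occurred; every other state accepts. q0 means no part of `001` is currently matched.
A 4-state machine:
        0   1  
>* q0   q1  q0 
 * q1   q2  q0 
 * q2   q2  q3 
   q3   q3  q3 
(> = start, * = accepting)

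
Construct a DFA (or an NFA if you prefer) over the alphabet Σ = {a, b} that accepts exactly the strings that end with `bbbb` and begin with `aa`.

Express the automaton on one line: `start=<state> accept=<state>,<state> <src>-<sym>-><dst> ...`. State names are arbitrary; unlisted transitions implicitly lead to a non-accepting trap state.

start=q0 accept=q11 q0-a->q1 q0-b->q2 q1-a->q3 q1-b->q2 q2-a->q4 q2-b->q5 q3-a->q3 q3-b->q6 q4-a->q4 q4-b->q2 q5-a->q4 q5-b->q7 q6-a->q3 q6-b->q8 q7-a->q4 q7-b->q9 q8-a->q3 q8-b->q10 q9-a->q4 q9-b->q9 q10-a->q3 q10-b->q11 q11-a->q3 q11-b->q11

Run two small machines in parallel and take their product. One (5 states) tracks how much of the suffix `bbbb` has currently been matched; the other (4 states) tracks whether the input so far still matches the prefix `aa`. Each combined state is a pair, one component from each; accept when both components accept.
12 states suffice.
          a    b  
>  q0     q1   q2 
   q1     q3   q2 
   q2     q4   q5 
   q3     q3   q6 
   q4     q4   q2 
   q5     q4   q7 
   q6     q3   q8 
   q7     q4   q9 
   q8     q3  q10 
   q9     q4   q9 
   q10    q3  q11 
 * q11    q3  q11 
(> = start, * = accepting)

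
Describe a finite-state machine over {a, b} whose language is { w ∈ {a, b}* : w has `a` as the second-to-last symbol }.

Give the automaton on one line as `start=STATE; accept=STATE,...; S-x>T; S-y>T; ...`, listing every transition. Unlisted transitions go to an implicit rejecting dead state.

start=q0; accept=q3,q4; q0-a>q1; q0-b>q2; q1-a>q3; q1-b>q4; q2-a>q5; q2-b>q6; q3-a>q3; q3-b>q4; q4-a>q5; q4-b>q6; q5-a>q3; q5-b>q4; q6-a>q5; q6-b>q6

A DFA must remember the last 2 symbols (since which symbol is second-to-last isn't known until the input ends). Use one state per possible window of the last ≤2 symbols; accept from those whose window starts with `a`.
With 7 states:
        a   b  
>  q0   q1  q2 
   q1   q3  q4 
   q2   q5  q6 
 * q3   q3  q4 
 * q4   q5  q6 
   q5   q3  q4 
   q6   q5  q6 
(> = start, * = accepting)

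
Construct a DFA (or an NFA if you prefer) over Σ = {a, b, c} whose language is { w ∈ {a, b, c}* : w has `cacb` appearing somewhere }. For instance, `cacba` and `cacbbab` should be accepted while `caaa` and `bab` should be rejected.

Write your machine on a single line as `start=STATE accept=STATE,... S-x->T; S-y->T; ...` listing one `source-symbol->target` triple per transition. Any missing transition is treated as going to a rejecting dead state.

States S0..S3 record the length of the longest prefix of `cacb` that matches the current input suffix. Reaching S4 means `cacb` has been seen, and we stay there forever. Accept from S4.
        a   b   c  
>  S0   S0  S0  S1 
   S1   S2  S0  S1 
   S2   S0  S0  S3 
   S3   S2  S4  S1 
 * S4   S4  S4  S4 
(> = start, * = accepting)

start=S0; accept=S4; S0-a->S0; S0-b->S0; S0-c->S1; S1-a->S2; S1-b->S0; S1-c->S1; S2-a->S0; S2-b->S0; S2-c->S3; S3-a->S2; S3-b->S4; S3-c->S1; S4-a->S4; S4-b->S4; S4-c->S4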